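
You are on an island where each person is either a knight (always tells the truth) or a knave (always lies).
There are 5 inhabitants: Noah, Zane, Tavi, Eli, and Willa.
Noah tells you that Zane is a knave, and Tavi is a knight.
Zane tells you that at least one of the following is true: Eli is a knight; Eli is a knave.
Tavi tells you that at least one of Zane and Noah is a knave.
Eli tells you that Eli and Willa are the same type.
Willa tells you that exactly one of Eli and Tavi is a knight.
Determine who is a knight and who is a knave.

Knights: Zane, Tavi, and Willa. Knaves: Noah and Eli.

Suppose Noah is a knight. Then Noah's statement "Zane is a knave, and Tavi is a knight" would have to be true. Checking the 16 ways to assign the others, none is consistent with every speaker.
(For instance, with Zane=knight, Tavi=knight, Eli=knave, Willa=knight, Noah's claim "Zane is a knave, and Tavi is a knight" comes out false where it would need to be true.)
So Noah must be a knave, making "Zane is a knave, and Tavi is a knight" false. Taking Noah=knave, Zane=knight, Tavi=knight, Eli=knave, Willa=knight, each remaining statement checks out:
  Zane (knight): "at least one of the following is true: Eli is a knight; Eli is a knave" — true. ✓
  Tavi (knight): "at least one of Zane and Noah is a knave" — true. ✓
  Eli (knave): "Eli and Willa are the same type" — false. ✓
  Willa (knight): "exactly one of Eli and Tavi is a knight" — true. ✓
This is the unique consistent assignment.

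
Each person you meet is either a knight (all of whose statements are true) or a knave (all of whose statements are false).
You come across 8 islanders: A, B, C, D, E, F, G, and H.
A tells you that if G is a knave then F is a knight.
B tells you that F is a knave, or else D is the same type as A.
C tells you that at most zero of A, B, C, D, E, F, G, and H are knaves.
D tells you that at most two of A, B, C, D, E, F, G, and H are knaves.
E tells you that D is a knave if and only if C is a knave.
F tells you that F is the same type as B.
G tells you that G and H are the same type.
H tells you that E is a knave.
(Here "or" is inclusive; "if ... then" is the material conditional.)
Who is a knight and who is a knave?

A is a knight, B is a knight, C is a knave, D is a knight, E is a knave, F is a knight, G is a knight, and H is a knight.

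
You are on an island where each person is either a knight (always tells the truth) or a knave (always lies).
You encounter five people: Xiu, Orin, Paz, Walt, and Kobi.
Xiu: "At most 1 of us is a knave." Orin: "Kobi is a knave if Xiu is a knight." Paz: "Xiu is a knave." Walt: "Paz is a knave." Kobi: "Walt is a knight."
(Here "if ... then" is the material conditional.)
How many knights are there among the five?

2

The unique consistent assignment is Xiu=knave, Orin=knight, Paz=knight, Walt=knave, Kobi=knave.
That has 2 knights.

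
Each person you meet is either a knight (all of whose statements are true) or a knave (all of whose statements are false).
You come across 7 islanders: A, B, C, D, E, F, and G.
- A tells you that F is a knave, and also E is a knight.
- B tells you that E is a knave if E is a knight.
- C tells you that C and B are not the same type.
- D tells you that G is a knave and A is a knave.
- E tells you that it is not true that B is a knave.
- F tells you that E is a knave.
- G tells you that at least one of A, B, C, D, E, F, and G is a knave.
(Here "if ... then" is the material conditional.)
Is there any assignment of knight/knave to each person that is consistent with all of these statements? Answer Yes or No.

Checking all 128 assignments, each has at least one speaker whose statement's truth value contradicts their type.

No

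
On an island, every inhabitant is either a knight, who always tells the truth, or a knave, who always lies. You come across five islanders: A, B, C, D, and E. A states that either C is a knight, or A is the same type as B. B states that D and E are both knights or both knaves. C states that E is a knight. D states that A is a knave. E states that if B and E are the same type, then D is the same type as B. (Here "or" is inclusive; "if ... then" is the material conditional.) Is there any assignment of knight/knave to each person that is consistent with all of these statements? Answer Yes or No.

Yes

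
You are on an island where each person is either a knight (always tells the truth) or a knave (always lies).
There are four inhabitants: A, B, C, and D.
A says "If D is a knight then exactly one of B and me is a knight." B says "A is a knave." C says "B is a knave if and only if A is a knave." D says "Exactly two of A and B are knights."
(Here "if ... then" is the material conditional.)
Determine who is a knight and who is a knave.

A is a knight, and the claim "if D is a knight then exactly one of B and me is a knight" is indeed true.
B is a knave, so "A is a knave" must be false — and it is.
Since C is a knave, "B is a knave if and only if A is a knave" needs to be false, which holds.
D (knave): "exactly two of A and B are knights" — false. ✓

A is a knight, B is a knave, C is a knave, and D is a knave.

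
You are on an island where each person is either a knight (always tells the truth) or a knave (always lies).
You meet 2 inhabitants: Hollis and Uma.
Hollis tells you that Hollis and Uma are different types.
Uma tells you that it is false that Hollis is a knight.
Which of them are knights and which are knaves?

Hollis is a knight, so "Hollis and Uma are different types" must be true — and it is.
Uma (knave): "it is false that Hollis is a knight" — false. ✓

Knights: Hollis. Knaves: Uma.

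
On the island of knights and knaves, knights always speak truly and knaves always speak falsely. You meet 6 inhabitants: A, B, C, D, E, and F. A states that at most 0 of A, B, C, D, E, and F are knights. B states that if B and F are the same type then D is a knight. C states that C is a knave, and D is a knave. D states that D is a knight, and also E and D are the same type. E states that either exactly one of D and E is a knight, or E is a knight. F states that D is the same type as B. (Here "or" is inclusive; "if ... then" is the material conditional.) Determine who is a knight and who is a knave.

A is a knave, B is a knight, C is a knave, D is a knight, E is a knight, and F is a knight.

Since A is a knave, "at most 0 of A, B, C, D, E, and F are knights" needs to be false, which holds.
B is a knight; "if B and F are the same type then D is a knight" is True, as required.
C is a knave, and the claim "C is a knave, and D is a knave" is indeed false.
D (knight): "D is a knight, and also E and D are the same type" — True. ✓
As a knight, E's statement "either exactly one of D and E is a knight, or E is a knight" should be True; it is.
F is a knight, so "D is the same type as B" must be True — and it is.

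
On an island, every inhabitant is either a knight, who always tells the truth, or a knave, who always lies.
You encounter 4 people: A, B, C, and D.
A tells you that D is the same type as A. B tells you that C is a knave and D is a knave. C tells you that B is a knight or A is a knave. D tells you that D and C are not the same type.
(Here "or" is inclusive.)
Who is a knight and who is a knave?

A is a knight, B is a knave, C is a knave, and D is a knight.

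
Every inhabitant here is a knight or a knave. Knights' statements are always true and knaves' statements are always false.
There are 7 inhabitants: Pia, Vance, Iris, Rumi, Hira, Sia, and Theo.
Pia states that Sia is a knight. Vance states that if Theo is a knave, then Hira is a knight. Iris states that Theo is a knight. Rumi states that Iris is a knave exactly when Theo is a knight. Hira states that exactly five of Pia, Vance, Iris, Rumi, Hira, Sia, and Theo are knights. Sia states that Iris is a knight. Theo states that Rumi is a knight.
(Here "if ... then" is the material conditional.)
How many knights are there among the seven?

0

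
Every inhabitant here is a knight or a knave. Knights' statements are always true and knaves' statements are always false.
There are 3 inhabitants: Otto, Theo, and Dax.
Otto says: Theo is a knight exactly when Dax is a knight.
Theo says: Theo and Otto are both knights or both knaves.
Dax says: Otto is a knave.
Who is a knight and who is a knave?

Otto is a knight, Theo is a knave, and Dax is a knave.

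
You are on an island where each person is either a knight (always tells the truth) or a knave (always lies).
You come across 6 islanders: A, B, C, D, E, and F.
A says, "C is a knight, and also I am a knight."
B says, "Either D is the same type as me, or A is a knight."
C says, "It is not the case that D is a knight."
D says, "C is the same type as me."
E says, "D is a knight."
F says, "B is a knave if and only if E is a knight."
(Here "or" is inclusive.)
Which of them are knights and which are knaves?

A is a knight; "C is a knight, and also I am a knight" is True, as required.
Since B is a knight, "either D is the same type as me, or A is a knight" needs to be True, which holds.
C is a knight, and the claim "it is not the case that D is a knight" is indeed True.
D (knave): "C is the same type as me" — False. ✓
E (knave): "D is a knight" — False. ✓
F (knight): "B is a knave if and only if E is a knight" — True. ✓

A is a knight, B is a knight, C is a knight, D is a knave, E is a knave, and F is a knight.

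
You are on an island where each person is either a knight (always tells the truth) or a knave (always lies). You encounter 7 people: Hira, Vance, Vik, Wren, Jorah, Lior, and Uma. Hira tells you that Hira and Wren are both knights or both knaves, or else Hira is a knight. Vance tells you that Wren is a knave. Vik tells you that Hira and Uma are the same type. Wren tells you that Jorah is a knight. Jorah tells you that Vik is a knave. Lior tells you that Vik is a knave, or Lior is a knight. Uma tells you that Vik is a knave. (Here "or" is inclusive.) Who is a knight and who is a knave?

Knights: Wren, Jorah, Lior, and Uma. Knaves: Hira, Vance, and Vik.

Hira is a knave, and the claim "Hira and Wren are both knights or both knaves, or else Hira is a knight" is indeed False.
Vance is a knave, and the claim "Wren is a knave" is indeed False.
Vik is a knave; "Hira and Uma are the same type" is False, as required.
Wren is a knight, so "Jorah is a knight" must be True — and it is.
Jorah is a knight, and the claim "Vik is a knave" is indeed True.
Lior is a knight, and the claim "Vik is a knave, or Lior is a knight" is indeed True.
Uma (knight): "Vik is a knave" — True. ✓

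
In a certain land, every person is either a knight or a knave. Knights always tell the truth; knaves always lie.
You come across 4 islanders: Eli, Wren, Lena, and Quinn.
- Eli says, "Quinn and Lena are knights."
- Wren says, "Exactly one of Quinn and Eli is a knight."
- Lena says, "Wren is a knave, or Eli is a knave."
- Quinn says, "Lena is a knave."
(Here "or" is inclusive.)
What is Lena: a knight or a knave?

Lena is a knight.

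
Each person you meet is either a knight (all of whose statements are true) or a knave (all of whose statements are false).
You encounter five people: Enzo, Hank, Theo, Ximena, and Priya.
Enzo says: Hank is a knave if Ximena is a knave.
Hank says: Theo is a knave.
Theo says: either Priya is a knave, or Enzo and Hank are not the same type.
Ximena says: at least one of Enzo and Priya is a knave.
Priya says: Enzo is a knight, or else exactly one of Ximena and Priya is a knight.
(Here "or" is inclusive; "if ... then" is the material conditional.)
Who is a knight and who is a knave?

Suppose Enzo is a knave. Then Enzo's statement "Hank is a knave if Ximena is a knave" would have to be false. Checking the 16 ways to assign the others, none is consistent with every speaker.
(For instance, with Hank=knave, Theo=knight, Ximena=knave, Priya=knight, Enzo's claim "Hank is a knave if Ximena is a knave" comes out true where it would need to be false.)
So Enzo must be a knight, making "Hank is a knave if Ximena is a knave" true. Taking Enzo=knight, Hank=knave, Theo=knight, Ximena=knave, Priya=knight, each remaining statement checks out:
  Hank (knave): "Theo is a knave" — false. ✓
  Theo (knight): "either Priya is a knave, or Enzo and Hank are not the same type" — true. ✓
  Ximena (knave): "at least one of Enzo and Priya is a knave" — false. ✓
  Priya (knight): "Enzo is a knight, or else exactly one of Ximena and Priya is a knight" — true. ✓
This is the unique consistent assignment.

Enzo is a knight, Hank is a knave, Theo is a knight, Ximena is a knave, and Priya is a knight.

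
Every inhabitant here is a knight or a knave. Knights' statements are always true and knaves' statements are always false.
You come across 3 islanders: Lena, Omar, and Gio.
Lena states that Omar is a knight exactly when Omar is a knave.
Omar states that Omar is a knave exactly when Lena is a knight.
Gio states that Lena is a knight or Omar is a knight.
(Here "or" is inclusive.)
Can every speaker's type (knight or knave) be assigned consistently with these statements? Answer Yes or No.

Yes

One consistent assignment: Lena=knave, Omar=knight, Gio=knight.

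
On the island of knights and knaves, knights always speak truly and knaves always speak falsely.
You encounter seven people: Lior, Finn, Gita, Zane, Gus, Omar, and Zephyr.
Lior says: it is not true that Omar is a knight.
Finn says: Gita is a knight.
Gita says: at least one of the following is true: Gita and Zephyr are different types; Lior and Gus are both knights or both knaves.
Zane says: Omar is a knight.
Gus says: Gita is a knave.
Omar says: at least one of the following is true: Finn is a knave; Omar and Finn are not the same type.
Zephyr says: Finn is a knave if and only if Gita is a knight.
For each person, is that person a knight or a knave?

Lior is a knave, and the claim "it is not true that Omar is a knight" is indeed false.
Finn is a knave, so "Gita is a knight" must be false — and it is.
Gita is a knave; "at least one of the following is true: Gita and Zephyr are different types; Lior and Gus are both knights or both knaves" is false, as required.
Since Zane is a knight, "Omar is a knight" needs to be true, which holds.
Gus is a knight, and the claim "Gita is a knave" is indeed true.
Omar (knight): "at least one of the following is true: Finn is a knave; Omar and Finn are not the same type" — true. ✓
Zephyr is a knave, and the claim "Finn is a knave if and only if Gita is a knight" is indeed false.

Knights: Zane, Gus, and Omar. Knaves: Lior, Finn, Gita, and Zephyr.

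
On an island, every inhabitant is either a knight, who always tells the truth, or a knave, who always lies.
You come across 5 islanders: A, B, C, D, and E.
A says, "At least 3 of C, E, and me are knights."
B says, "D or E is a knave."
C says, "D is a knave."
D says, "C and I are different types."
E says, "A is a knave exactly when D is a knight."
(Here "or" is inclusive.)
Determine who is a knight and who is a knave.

A is a knave; "at least 3 of C, E, and me are knights" is False, as required.
B is a knave, so "D or E is a knave" must be False — and it is.
C is a knave; "D is a knave" is False, as required.
As a knight, D's statement "C and I are different types" should be True; it is.
E is a knight; "A is a knave exactly when D is a knight" is True, as required.

A is a knave, B is a knave, C is a knave, D is a knight, and E is a knight.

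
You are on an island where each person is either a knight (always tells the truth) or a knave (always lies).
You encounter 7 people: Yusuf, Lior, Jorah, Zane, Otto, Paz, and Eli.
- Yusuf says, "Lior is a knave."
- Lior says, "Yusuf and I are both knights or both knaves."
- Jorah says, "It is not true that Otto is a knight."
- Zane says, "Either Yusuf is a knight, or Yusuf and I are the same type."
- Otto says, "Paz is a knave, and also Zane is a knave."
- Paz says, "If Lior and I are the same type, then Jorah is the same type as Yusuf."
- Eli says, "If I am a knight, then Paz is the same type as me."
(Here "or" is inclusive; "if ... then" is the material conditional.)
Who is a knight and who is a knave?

Yusuf is a knight, Lior is a knave, Jorah is a knight, Zane is a knight, Otto is a knave, Paz is a knight, and Eli is a knight.

Since Yusuf is a knight, "Lior is a knave" needs to be True, which holds.
Lior (knave): "Yusuf and I are both knights or both knaves" — False. ✓
Since Jorah is a knight, "it is not true that Otto is a knight" needs to be True, which holds.
Zane (knight): "either Yusuf is a knight, or Yusuf and I are the same type" — True. ✓
Since Otto is a knave, "Paz is a knave, and also Zane is a knave" needs to be False, which holds.
As a knight, Paz's statement "if Lior and I are the same type, then Jorah is the same type as Yusuf" should be True; it is.
Eli is a knight, and the claim "if I am a knight, then Paz is the same type as me" is indeed True.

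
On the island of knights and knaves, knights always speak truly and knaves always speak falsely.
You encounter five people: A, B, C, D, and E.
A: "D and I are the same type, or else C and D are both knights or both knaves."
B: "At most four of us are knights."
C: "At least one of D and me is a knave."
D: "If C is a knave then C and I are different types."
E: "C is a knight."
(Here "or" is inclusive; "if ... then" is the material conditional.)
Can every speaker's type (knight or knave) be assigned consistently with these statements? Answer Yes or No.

No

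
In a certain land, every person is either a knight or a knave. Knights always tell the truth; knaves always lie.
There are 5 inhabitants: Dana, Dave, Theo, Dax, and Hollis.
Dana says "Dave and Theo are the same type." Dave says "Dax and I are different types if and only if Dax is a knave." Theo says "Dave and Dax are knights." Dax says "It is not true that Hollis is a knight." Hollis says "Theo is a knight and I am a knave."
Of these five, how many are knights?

2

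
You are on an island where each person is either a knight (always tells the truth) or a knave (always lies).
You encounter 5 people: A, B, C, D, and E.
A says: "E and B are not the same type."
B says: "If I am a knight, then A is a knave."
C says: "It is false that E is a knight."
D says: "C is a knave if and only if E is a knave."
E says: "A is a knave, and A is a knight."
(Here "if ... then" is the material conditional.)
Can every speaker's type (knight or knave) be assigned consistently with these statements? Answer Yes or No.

No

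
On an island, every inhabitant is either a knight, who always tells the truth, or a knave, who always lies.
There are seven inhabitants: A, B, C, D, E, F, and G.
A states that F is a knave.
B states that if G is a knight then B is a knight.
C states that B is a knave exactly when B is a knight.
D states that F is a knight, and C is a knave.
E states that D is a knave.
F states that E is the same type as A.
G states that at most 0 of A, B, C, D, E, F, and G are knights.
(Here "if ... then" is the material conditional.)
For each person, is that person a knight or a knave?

Since A is a knave, "F is a knave" needs to be false, which holds.
B is a knight, and the claim "if G is a knight then B is a knight" is indeed true.
As a knave, C's statement "B is a knave exactly when B is a knight" should be false; it is.
D is a knight; "F is a knight, and C is a knave" is true, as required.
E (knave): "D is a knave" — false. ✓
F is a knight, and the claim "E is the same type as A" is indeed true.
Since G is a knave, "at most 0 of A, B, C, D, E, F, and G are knights" needs to be false, which holds.

A is a knave, B is a knight, C is a knave, D is a knight, E is a knave, F is a knight, and G is a knave.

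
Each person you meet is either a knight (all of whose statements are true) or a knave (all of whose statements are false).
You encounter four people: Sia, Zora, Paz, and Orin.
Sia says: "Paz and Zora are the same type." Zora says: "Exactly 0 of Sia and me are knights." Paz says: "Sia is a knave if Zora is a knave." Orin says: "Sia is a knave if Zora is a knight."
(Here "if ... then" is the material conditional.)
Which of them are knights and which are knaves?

Sia is a knight, Zora is a knave, Paz is a knave, and Orin is a knight.

Suppose Sia is a knave. Then Sia's statement "Paz and Zora are the same type" would have to be false. Checking the 8 ways to assign the others, none is consistent with every speaker.
(For instance, with Zora=knave, Paz=knave, Orin=knight, Sia's claim "Paz and Zora are the same type" comes out true where it would need to be false.)
So Sia must be a knight, making "Paz and Zora are the same type" true. Taking Sia=knight, Zora=knave, Paz=knave, Orin=knight, each remaining statement checks out:
  Zora (knave): "exactly 0 of Sia and me are knights" — false. ✓
  Paz (knave): "Sia is a knave if Zora is a knave" — false. ✓
  Orin (knight): "Sia is a knave if Zora is a knight" — true. ✓
This is the unique consistent assignment.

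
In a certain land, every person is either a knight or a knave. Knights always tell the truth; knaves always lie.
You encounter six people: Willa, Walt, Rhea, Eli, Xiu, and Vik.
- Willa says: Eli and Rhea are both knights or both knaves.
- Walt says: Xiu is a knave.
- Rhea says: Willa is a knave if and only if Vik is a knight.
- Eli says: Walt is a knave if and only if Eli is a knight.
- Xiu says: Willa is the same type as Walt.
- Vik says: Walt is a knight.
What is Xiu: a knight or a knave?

Xiu is a knight.

Consistent assignments: {Willa=knave, Walt=knave, Rhea=knave, Eli=knight, Xiu=knight, Vik=knave}
In every consistent assignment, Xiu is a knight.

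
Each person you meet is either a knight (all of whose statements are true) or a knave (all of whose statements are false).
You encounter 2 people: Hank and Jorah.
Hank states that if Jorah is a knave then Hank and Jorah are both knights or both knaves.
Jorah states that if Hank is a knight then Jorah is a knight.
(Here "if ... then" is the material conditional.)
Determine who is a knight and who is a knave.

As a knight, Hank's statement "if Jorah is a knave then Hank and Jorah are both knights or both knaves" should be true; it is.
Jorah is a knight, and the claim "if Hank is a knight then Jorah is a knight" is indeed true.

Hank is a knight and Jorah is a knight.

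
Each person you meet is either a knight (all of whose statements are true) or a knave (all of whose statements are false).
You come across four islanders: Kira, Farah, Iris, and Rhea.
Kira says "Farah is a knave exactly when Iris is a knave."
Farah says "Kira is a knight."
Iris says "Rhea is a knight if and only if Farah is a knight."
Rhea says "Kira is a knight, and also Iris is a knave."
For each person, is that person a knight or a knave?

Kira is a knave, Farah is a knave, Iris is a knight, and Rhea is a knave.

Kira is a knave, and the claim "Farah is a knave exactly when Iris is a knave" is indeed False.
Since Farah is a knave, "Kira is a knight" needs to be False, which holds.
Iris is a knight, so "Rhea is a knight if and only if Farah is a knight" must be true — and it is.
Rhea is a knave; "Kira is a knight, and also Iris is a knave" is False, as required.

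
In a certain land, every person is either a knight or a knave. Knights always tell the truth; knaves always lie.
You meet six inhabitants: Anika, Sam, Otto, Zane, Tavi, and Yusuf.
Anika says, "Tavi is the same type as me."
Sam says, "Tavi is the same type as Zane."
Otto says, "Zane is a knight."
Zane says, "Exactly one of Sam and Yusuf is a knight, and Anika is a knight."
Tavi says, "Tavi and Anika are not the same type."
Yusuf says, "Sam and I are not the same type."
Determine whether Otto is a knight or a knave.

Otto is a knave.

Consistent assignments: {Anika=knave, Sam=knave, Otto=knave, Zane=knave, Tavi=knight, Yusuf=knight}; {Anika=knave, Sam=knave, Otto=knave, Zane=knave, Tavi=knight, Yusuf=knave}
In every consistent assignment, Otto is a knave.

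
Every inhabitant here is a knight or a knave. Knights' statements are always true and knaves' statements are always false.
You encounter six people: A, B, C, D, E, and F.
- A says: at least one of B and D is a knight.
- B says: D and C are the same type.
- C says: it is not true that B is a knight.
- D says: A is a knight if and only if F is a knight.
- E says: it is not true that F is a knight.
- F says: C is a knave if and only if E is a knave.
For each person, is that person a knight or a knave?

Knights: A, B, and E. Knaves: C, D, and F.

As a knight, A's statement "at least one of B and D is a knight" should be true; it is.
B (knight): "D and C are the same type" — true. ✓
C is a knave; "it is not true that B is a knight" is false, as required.
D (knave): "A is a knight if and only if F is a knight" — false. ✓
E is a knight, so "it is not true that F is a knight" must be true — and it is.
F is a knave; "C is a knave if and only if E is a knave" is false, as required.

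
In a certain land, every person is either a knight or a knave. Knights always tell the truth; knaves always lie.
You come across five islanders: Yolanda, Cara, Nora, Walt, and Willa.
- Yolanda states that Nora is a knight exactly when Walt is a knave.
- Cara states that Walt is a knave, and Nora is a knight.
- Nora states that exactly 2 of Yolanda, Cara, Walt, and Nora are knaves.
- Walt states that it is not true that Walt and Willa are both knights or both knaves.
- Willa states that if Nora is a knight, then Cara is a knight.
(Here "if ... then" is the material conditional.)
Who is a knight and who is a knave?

Yolanda is a knave, Cara is a knave, Nora is a knight, Walt is a knight, and Willa is a knave.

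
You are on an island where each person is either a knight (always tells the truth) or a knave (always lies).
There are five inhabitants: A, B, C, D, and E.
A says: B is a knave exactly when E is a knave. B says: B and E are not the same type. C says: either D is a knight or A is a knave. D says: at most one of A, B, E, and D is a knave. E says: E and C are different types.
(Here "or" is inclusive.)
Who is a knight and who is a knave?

Suppose A is a knave. Then A's statement "B is a knave exactly when E is a knave" would have to be false. Checking the 16 ways to assign the others, none is consistent with every speaker.
(For instance, with B=knave, C=knave, D=knave, E=knave, A's claim "B is a knave exactly when E is a knave" comes out true where it would need to be false.)
So A must be a knight, making "B is a knave exactly when E is a knave" true. Taking A=knight, B=knave, C=knave, D=knave, E=knave, each remaining statement checks out:
  B (knave): "B and E are not the same type" — false. ✓
  C (knave): "either D is a knight or A is a knave" — false. ✓
  D (knave): "at most one of A, B, E, and D is a knave" — false. ✓
  E (knave): "E and C are different types" — false. ✓
This is the unique consistent assignment.

A is a knight, B is a knave, C is a knave, D is a knave, and E is a knave.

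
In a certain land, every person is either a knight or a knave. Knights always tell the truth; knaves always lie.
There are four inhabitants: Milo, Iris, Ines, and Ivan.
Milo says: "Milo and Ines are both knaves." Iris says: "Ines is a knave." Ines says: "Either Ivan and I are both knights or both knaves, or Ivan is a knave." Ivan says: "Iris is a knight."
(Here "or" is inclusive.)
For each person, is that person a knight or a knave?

Milo (knave): "Milo and Ines are both knaves" — False. ✓
Iris (knave): "Ines is a knave" — False. ✓
As a knight, Ines's statement "either Ivan and I are both knights or both knaves, or Ivan is a knave" should be True; it is.
Ivan (knave): "Iris is a knight" — False. ✓

Milo is a knave, Iris is a knave, Ines is a knight, and Ivan is a knave.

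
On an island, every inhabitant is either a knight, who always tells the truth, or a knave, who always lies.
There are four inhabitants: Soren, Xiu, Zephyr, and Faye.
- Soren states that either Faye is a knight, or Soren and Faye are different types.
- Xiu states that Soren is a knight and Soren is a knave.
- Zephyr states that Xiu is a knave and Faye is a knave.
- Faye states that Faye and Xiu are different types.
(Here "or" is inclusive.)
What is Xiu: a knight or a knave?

Consistent assignments: {Soren=knight, Xiu=knave, Zephyr=knight, Faye=knave}; {Soren=knight, Xiu=knave, Zephyr=knave, Faye=knight}; {Soren=knave, Xiu=knave, Zephyr=knight, Faye=knave}
In every consistent assignment, Xiu is a knave.

Xiu is a knave.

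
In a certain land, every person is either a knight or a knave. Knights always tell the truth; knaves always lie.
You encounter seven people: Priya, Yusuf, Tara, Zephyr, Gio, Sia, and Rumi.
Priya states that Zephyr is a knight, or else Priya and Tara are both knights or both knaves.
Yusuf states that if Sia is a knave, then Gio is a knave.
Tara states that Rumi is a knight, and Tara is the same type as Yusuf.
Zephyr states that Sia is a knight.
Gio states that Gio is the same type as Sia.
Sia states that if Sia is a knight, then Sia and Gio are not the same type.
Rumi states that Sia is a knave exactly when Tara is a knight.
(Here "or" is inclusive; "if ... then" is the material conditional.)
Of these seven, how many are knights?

The unique consistent assignment is Priya=knight, Yusuf=knight, Tara=knave, Zephyr=knight, Gio=knave, Sia=knight, Rumi=knight.
That has 5 knights.

5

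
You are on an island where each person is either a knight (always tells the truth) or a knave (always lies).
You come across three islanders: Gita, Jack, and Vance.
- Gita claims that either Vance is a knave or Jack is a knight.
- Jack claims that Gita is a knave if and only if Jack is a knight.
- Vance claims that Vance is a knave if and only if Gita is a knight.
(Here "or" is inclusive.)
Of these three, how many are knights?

The unique consistent assignment is Gita=knave, Jack=knave, Vance=knight.
That has 1 knight.

1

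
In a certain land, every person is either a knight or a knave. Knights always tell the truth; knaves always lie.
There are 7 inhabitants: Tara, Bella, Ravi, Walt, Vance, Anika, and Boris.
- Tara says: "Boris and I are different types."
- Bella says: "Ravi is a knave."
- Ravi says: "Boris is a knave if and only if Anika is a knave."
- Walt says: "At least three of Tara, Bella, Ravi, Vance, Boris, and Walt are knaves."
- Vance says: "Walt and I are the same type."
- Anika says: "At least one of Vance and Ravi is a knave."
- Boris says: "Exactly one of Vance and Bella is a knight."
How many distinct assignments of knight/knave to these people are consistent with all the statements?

1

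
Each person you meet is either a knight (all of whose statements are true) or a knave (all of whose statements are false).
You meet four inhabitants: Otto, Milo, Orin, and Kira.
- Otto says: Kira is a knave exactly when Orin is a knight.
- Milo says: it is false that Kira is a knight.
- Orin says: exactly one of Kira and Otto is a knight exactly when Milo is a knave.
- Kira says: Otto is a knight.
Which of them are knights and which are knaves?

Suppose Otto is a knave. Then Otto's statement "Kira is a knave exactly when Orin is a knight" would have to be false. Checking the 8 ways to assign the others, none is consistent with every speaker.
(For instance, with Milo=knave, Orin=knave, Kira=knight, Otto's claim "Kira is a knave exactly when Orin is a knight" comes out true where it would need to be false.)
So Otto must be a knight, making "Kira is a knave exactly when Orin is a knight" true. Taking Otto=knight, Milo=knave, Orin=knave, Kira=knight, each remaining statement checks out:
  Milo (knave): "it is false that Kira is a knight" — false. ✓
  Orin (knave): "exactly one of Kira and Otto is a knight exactly when Milo is a knave" — false. ✓
  Kira (knight): "Otto is a knight" — true. ✓
This is the unique consistent assignment.

Otto is a knight, Milo is a knave, Orin is a knave, and Kira is a knight.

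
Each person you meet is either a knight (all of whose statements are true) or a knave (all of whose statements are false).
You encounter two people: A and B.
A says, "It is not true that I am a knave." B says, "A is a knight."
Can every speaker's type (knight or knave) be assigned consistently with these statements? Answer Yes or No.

Yes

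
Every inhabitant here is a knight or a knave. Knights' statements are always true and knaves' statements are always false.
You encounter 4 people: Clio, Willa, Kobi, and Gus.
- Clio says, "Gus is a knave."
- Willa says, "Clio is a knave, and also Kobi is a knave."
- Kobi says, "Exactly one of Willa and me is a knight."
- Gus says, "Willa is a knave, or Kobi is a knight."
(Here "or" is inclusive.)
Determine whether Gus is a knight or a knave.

Gus is a knight.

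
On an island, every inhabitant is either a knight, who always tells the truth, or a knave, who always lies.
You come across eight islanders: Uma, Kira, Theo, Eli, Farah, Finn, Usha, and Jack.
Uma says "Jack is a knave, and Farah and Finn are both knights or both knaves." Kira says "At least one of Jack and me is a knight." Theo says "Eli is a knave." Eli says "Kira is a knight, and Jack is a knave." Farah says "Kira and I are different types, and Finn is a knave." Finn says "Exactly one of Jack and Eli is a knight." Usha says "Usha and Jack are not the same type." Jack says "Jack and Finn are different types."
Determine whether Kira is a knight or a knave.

Kira is a knave.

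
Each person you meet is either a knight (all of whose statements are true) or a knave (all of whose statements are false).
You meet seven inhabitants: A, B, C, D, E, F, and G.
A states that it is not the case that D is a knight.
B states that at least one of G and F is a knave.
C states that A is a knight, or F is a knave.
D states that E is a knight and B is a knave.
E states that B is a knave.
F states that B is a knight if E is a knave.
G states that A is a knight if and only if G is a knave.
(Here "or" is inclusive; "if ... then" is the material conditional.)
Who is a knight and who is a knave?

A is a knave, and the claim "it is not the case that D is a knight" is indeed False.
B is a knave, so "at least one of G and F is a knave" must be False — and it is.
C is a knave; "A is a knight, or F is a knave" is False, as required.
D is a knight, and the claim "E is a knight and B is a knave" is indeed True.
E is a knight; "B is a knave" is True, as required.
F is a knight, so "B is a knight if E is a knave" must be True — and it is.
G is a knight, and the claim "A is a knight if and only if G is a knave" is indeed True.

A is a knave, B is a knave, C is a knave, D is a knight, E is a knight, F is a knight, and G is a knight.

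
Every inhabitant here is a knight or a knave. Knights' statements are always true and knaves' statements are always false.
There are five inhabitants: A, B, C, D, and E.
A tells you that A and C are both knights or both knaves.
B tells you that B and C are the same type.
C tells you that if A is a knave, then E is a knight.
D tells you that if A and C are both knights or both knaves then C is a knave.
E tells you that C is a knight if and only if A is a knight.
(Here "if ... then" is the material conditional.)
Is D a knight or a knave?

D is a knave.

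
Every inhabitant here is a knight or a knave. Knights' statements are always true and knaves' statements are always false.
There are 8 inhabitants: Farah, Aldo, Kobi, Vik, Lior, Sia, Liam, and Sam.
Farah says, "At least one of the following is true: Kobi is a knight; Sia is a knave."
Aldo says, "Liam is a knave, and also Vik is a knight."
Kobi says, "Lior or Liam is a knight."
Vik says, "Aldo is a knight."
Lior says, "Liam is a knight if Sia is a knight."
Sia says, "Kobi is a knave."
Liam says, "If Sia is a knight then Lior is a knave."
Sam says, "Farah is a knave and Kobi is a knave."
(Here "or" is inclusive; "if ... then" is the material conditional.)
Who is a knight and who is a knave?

Farah is a knight, Aldo is a knave, Kobi is a knight, Vik is a knave, Lior is a knight, Sia is a knave, Liam is a knight, and Sam is a knave.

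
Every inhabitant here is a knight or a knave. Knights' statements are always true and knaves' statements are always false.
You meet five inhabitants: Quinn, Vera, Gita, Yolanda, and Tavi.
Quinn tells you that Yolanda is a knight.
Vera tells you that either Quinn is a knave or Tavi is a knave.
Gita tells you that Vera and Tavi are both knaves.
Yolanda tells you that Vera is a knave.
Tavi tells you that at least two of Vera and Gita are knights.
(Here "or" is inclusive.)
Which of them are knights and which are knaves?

Since Quinn is a knave, "Yolanda is a knight" needs to be false, which holds.
Vera is a knight, so "either Quinn is a knave or Tavi is a knave" must be true — and it is.
Gita (knave): "Vera and Tavi are both knaves" — false. ✓
As a knave, Yolanda's statement "Vera is a knave" should be false; it is.
Tavi is a knave; "at least two of Vera and Gita are knights" is false, as required.

Quinn is a knave, Vera is a knight, Gita is a knave, Yolanda is a knave, and Tavi is a knave.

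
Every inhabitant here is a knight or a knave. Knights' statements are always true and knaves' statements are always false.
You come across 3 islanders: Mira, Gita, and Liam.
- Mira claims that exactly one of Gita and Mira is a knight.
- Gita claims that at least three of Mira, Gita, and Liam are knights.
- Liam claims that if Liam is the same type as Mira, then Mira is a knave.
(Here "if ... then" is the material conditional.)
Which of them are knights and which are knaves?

Mira (knave): "exactly one of Gita and Mira is a knight" — False. ✓
Since Gita is a knave, "at least three of Mira, Gita, and Liam are knights" needs to be False, which holds.
Since Liam is a knight, "if Liam is the same type as Mira, then Mira is a knave" needs to be true, which holds.

Mira is a knave, Gita is a knave, and Liam is a knight.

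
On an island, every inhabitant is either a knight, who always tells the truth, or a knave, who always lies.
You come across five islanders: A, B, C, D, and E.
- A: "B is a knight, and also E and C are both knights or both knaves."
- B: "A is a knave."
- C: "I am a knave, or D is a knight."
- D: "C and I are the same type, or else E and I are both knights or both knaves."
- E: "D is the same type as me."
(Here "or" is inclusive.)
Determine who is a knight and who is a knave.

As a knave, A's statement "B is a knight, and also E and C are both knights or both knaves" should be false; it is.
B is a knight; "A is a knave" is True, as required.
C is a knight, and the claim "I am a knave, or D is a knight" is indeed True.
D is a knight, and the claim "C and I are the same type, or else E and I are both knights or both knaves" is indeed True.
E is a knave, and the claim "D is the same type as me" is indeed false.

Knights: B, C, and D. Knaves: A and E.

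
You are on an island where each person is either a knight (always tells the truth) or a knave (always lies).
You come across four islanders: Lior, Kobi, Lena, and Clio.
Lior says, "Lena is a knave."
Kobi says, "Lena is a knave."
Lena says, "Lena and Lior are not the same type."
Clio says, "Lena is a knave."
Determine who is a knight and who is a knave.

As a knave, Lior's statement "Lena is a knave" should be False; it is.
As a knave, Kobi's statement "Lena is a knave" should be False; it is.
Lena is a knight, so "Lena and Lior are not the same type" must be True — and it is.
As a knave, Clio's statement "Lena is a knave" should be False; it is.

Knights: Lena. Knaves: Lior, Kobi, and Clio.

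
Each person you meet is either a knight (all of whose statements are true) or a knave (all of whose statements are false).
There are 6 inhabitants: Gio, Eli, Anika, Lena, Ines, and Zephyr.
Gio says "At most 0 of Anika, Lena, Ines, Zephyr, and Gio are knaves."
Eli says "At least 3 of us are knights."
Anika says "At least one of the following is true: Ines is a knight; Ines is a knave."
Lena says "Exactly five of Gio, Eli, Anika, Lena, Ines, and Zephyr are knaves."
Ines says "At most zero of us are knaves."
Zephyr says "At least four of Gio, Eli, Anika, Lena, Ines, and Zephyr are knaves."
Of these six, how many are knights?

2

The unique consistent assignment is Gio=knave, Eli=knave, Anika=knight, Lena=knave, Ines=knave, Zephyr=knight.
That has 2 knights.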